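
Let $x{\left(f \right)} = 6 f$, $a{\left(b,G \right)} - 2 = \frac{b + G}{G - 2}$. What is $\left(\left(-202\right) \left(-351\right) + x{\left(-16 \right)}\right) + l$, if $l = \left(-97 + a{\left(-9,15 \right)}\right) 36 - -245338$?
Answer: $\frac{4065628}{13} \approx 3.1274 \cdot 10^{5}$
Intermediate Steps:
$a{\left(b,G \right)} = 2 + \frac{G + b}{-2 + G}$ ($a{\left(b,G \right)} = 2 + \frac{b + G}{G - 2} = 2 + \frac{G + b}{-2 + G}$)
$l = \frac{3145150}{13}$ ($l = \left(-97 + \frac{-4 - 9 + 3 \cdot 15}{-2 + 15}\right) 36 - -245338 = \left(-97 + \frac{-4 - 9 + 45}{13}\right) 36 + 245338 = \left(-97 + \frac{1}{13} \cdot 32\right) 36 + 245338 = \left(-97 + \frac{32}{13}\right) 36 + 245338 = \left(- \frac{1229}{13}\right) 36 + 245338 = - \frac{44244}{13} + 245338 = \frac{3145150}{13} \approx 2.4193 \cdot 10^{5}$)
$\left(\left(-202\right) \left(-351\right) + x{\left(-16 \right)}\right) + l = \left(\left(-202\right) \left(-351\right) + 6 \left(-16\right)\right) + \frac{3145150}{13} = \left(70902 - 96\right) + \frac{3145150}{13} = 70806 + \frac{3145150}{13} = \frac{4065628}{13}$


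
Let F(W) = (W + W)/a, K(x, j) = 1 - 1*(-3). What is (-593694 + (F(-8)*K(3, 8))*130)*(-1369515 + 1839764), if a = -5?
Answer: -278401515470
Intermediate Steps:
K(x, j) = 4 (K(x, j) = 1 + 3 = 4)
F(W) = -2*W/5 (F(W) = (W + W)/(-5) = (2*W)*(-1/5) = -2*W/5)
(-593694 + (F(-8)*K(3, 8))*130)*(-1369515 + 1839764) = (-593694 + (-2/5*(-8)*4)*130)*(-1369515 + 1839764) = (-593694 + ((16/5)*4)*130)*470249 = (-593694 + (64/5)*130)*470249 = (-593694 + 1664)*470249 = -592030*470249 = -278401515470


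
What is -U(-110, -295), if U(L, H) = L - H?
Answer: -185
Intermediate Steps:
-U(-110, -295) = -(-110 - 1*(-295)) = -(-110 + 295) = -1*185 = -185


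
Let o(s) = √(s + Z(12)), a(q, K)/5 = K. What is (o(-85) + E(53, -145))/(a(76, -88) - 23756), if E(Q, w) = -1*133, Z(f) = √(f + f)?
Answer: 133/24196 - √(-85 + 2*√6)/24196 ≈ 0.0054968 - 0.00036989*I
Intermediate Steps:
Z(f) = √2*√f (Z(f) = √(2*f) = √2*√f)
a(q, K) = 5*K
E(Q, w) = -133
o(s) = √(s + 2*√6) (o(s) = √(s + √2*√12) = √(s + √2*(2*√3)) = √(s + 2*√6))
(o(-85) + E(53, -145))/(a(76, -88) - 23756) = (√(-85 + 2*√6) - 133)/(5*(-88) - 23756) = (-133 + √(-85 + 2*√6))/(-440 - 23756) = (-133 + √(-85 + 2*√6))/(-24196) = (-133 + √(-85 + 2*√6))*(-1/24196) = 133/24196 - √(-85 + 2*√6)/24196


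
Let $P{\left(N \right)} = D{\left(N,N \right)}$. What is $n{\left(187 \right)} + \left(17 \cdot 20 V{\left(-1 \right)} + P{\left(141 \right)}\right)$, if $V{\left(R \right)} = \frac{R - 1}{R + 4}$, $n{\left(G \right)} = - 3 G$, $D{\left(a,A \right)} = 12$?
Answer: $- \frac{2327}{3} \approx -775.67$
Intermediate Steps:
$P{\left(N \right)} = 12$
$V{\left(R \right)} = \frac{-1 + R}{4 + R}$
$n{\left(187 \right)} + \left(17 \cdot 20 V{\left(-1 \right)} + P{\left(141 \right)}\right) = \left(-3\right) 187 + \left(17 \cdot 20 \frac{-1 - 1}{4 - 1} + 12\right) = -561 + \left(340 \cdot \frac{1}{3} \left(-2\right) + 12\right) = -561 + \left(340 \left(- \frac{2}{3}\right) + 12\right) = -561 + \left(- \frac{680}{3} + 12\right) = -561 - \frac{644}{3} = - \frac{2327}{3}$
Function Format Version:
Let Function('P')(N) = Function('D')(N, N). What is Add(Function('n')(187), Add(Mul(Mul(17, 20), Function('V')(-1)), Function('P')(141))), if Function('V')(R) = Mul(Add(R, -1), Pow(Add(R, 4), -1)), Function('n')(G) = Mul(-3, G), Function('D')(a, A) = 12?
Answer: Rational(-2327, 3) ≈ -775.67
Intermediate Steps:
Function('P')(N) = 12
Function('V')(R) = Mul(Pow(Add(4, R), -1), Add(-1, R)) (Function('V')(R) = Mul(Add(-1, R), Pow(Add(4, R), -1)) = Mul(Pow(Add(4, R), -1), Add(-1, R)))
Add(Function('n')(187), Add(Mul(Mul(17, 20), Function('V')(-1)), Function('P')(141))) = Add(Mul(-3, 187), Add(Mul(Mul(17, 20), Mul(Pow(Add(4, -1), -1), Add(-1, -1))), 12)) = Add(-561, Add(Mul(340, Mul(Pow(3, -1), -2)), 12)) = Add(-561, Add(Mul(340, Mul(Rational(1, 3), -2)), 12)) = Add(-561, Add(Mul(340, Rational(-2, 3)), 12)) = Add(-561, Add(Rational(-680, 3), 12)) = Add(-561, Rational(-644, 3)) = Rational(-2327, 3)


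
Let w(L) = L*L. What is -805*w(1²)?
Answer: -805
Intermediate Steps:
w(L) = L²
-805*w(1²) = -805*(1²)² = -805*1² = -805*1 = -805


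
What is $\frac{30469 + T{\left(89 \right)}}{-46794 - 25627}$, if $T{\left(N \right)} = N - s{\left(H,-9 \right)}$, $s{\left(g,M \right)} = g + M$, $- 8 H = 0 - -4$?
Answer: $- \frac{61135}{144842} \approx -0.42208$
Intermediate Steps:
$H = - \frac{1}{2}$ ($H = - \frac{0 - -4}{8} = - \frac{0 + 4}{8} = \left(- \frac{1}{8}\right) 4 = - \frac{1}{2} \approx -0.5$)
$s{\left(g,M \right)} = M + g$
$T{\left(N \right)} = \frac{19}{2} + N$ ($T{\left(N \right)} = N - \left(-9 - \frac{1}{2}\right) = N - - \frac{19}{2} = N + \frac{19}{2} = \frac{19}{2} + N$)
$\frac{30469 + T{\left(89 \right)}}{-46794 - 25627} = \frac{30469 + \left(\frac{19}{2} + 89\right)}{-46794 - 25627} = \frac{30469 + \frac{197}{2}}{-72421} = \frac{61135}{2} \left(- \frac{1}{72421}\right) = - \frac{61135}{144842}$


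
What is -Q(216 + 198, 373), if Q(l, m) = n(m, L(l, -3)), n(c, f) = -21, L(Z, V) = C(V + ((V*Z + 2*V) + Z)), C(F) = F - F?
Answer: 21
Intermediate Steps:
C(F) = 0
L(Z, V) = 0
Q(l, m) = -21
-Q(216 + 198, 373) = -1*(-21) = 21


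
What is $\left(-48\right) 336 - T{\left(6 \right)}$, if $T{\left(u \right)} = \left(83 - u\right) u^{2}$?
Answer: $-18900$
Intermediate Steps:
$T{\left(u \right)} = u^{2} \left(83 - u\right)$
$\left(-48\right) 336 - T{\left(6 \right)} = \left(-48\right) 336 - 6^{2} \left(83 - 6\right) = -16128 - 36 \left(83 - 6\right) = -16128 - 36 \cdot 77 = -16128 - 2772 = -18900$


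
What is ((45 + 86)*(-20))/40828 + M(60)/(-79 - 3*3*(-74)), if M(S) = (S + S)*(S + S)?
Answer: 146596315/5991509 ≈ 24.467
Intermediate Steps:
M(S) = 4*S² (M(S) = (2*S)*(2*S) = 4*S²)
((45 + 86)*(-20))/40828 + M(60)/(-79 - 3*3*(-74)) = ((45 + 86)*(-20))/40828 + (4*60²)/(-79 - 3*3*(-74)) = (131*(-20))*(1/40828) + (4*3600)/(-79 - 9*(-74)) = -2620*1/40828 + 14400/(-79 + 666) = -655/10207 + 14400/587 = 146596315/5991509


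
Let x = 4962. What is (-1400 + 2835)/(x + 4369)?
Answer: 205/1333 ≈ 0.15379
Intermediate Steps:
(-1400 + 2835)/(x + 4369) = (-1400 + 2835)/(4962 + 4369) = 1435/9331 = 1435*(1/9331) = 205/1333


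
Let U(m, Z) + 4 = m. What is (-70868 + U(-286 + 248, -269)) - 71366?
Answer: -142276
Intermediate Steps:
U(m, Z) = -4 + m
(-70868 + U(-286 + 248, -269)) - 71366 = (-70868 + (-4 + (-286 + 248))) - 71366 = (-70868 + (-4 - 38)) - 71366 = (-70868 - 42) - 71366 = -70910 - 71366 = -142276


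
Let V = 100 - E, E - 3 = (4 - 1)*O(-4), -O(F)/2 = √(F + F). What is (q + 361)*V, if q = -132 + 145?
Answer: 36278 + 4488*I*√2 ≈ 36278.0 + 6347.0*I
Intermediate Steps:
O(F) = -2*√2*√F (O(F) = -2*√(F + F) = -2*√2*√F)
E = 3 - 12*I*√2 (E = 3 + (4 - 1)*(-2*√2*√(-4)) = 3 + 3*(-2*√2*2*I) = 3 + 3*(-4*I*√2) = 3 - 12*I*√2 ≈ 3.0 - 16.971*I)
q = 13
V = 97 + 12*I*√2 (V = 100 - (3 - 12*I*√2) = 100 + (-3 + 12*I*√2) = 97 + 12*I*√2 ≈ 97.0 + 16.971*I)
(q + 361)*V = (13 + 361)*(97 + 12*I*√2) = 374*(97 + 12*I*√2) = 36278 + 4488*I*√2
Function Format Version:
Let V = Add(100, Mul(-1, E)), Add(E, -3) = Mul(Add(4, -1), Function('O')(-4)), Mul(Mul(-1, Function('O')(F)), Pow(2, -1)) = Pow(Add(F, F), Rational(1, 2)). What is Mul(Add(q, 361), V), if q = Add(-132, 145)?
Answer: Add(36278, Mul(4488, I, Pow(2, Rational(1, 2)))) ≈ Add(36278., Mul(6347.0, I))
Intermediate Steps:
Function('O')(F) = Mul(-2, Pow(2, Rational(1, 2)), Pow(F, Rational(1, 2))) (Function('O')(F) = Mul(-2, Pow(Add(F, F), Rational(1, 2))) = Mul(-2, Pow(Mul(2, F), Rational(1, 2))) = Mul(-2, Mul(Pow(2, Rational(1, 2)), Pow(F, Rational(1, 2)))) = Mul(-2, Pow(2, Rational(1, 2)), Pow(F, Rational(1, 2))))
E = Add(3, Mul(-12, I, Pow(2, Rational(1, 2)))) (E = Add(3, Mul(Add(4, -1), Mul(-2, Pow(2, Rational(1, 2)), Pow(-4, Rational(1, 2))))) = Add(3, Mul(3, Mul(-2, Pow(2, Rational(1, 2)), Mul(2, I)))) = Add(3, Mul(3, Mul(-4, I, Pow(2, Rational(1, 2))))) = Add(3, Mul(-12, I, Pow(2, Rational(1, 2)))) ≈ Add(3.0000, Mul(-16.971, I)))
q = 13
V = Add(97, Mul(12, I, Pow(2, Rational(1, 2)))) (V = Add(100, Mul(-1, Add(3, Mul(-12, I, Pow(2, Rational(1, 2)))))) = Add(100, Add(-3, Mul(12, I, Pow(2, Rational(1, 2))))) = Add(97, Mul(12, I, Pow(2, Rational(1, 2)))) ≈ Add(97.000, Mul(16.971, I)))
Mul(Add(q, 361), V) = Mul(Add(13, 361), Add(97, Mul(12, I, Pow(2, Rational(1, 2))))) = Mul(374, Add(97, Mul(12, I, Pow(2, Rational(1, 2))))) = Add(36278, Mul(4488, I, Pow(2, Rational(1, 2))))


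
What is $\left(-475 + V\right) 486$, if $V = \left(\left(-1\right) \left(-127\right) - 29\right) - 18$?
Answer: $-191970$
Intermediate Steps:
$V = 80$ ($V = \left(127 - 29\right) - 18 = 98 - 18 = 80$)
$\left(-475 + V\right) 486 = \left(-475 + 80\right) 486 = \left(-395\right) 486 = -191970$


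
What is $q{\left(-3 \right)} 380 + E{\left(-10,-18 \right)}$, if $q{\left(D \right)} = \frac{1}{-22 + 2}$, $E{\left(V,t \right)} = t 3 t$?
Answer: $953$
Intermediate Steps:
$E{\left(V,t \right)} = 3 t^{2}$ ($E{\left(V,t \right)} = 3 t t = 3 t^{2}$)
$q{\left(D \right)} = - \frac{1}{20}$ ($q{\left(D \right)} = \frac{1}{-20} = - \frac{1}{20}$)
$q{\left(-3 \right)} 380 + E{\left(-10,-18 \right)} = \left(- \frac{1}{20}\right) 380 + 3 \left(-18\right)^{2} = -19 + 3 \cdot 324 = -19 + 972 = 953$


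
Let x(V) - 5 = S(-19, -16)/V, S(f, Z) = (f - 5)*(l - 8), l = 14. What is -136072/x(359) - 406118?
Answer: -719350666/1651 ≈ -4.3571e+5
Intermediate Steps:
S(f, Z) = -30 + 6*f (S(f, Z) = (f - 5)*(14 - 8) = (-5 + f)*6 = -30 + 6*f)
x(V) = 5 - 144/V (x(V) = 5 + (-30 + 6*(-19))/V = 5 + (-30 - 114)/V = 5 - 144/V)
-136072/x(359) - 406118 = -136072/(5 - 144/359) - 406118 = -136072/1651/359 - 406118 = -136072*359/1651 - 406118 = -48849848/1651 - 406118 = -719350666/1651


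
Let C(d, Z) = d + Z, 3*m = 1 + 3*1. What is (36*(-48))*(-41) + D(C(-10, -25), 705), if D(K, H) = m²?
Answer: 637648/9 ≈ 70850.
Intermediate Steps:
m = 4/3 (m = (1 + 3*1)/3 = (1 + 3)/3 = (⅓)*4 = 4/3 ≈ 1.3333)
C(d, Z) = Z + d
D(K, H) = 16/9 (D(K, H) = (4/3)² = 16/9)
(36*(-48))*(-41) + D(C(-10, -25), 705) = (36*(-48))*(-41) + 16/9 = -1728*(-41) + 16/9 = 70848 + 16/9 = 637648/9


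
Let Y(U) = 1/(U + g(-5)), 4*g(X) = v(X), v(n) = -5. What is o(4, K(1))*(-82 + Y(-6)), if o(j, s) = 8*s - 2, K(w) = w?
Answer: -14292/29 ≈ -492.83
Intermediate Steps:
g(X) = -5/4 (g(X) = (¼)*(-5) = -5/4)
o(j, s) = -2 + 8*s
Y(U) = 1/(-5/4 + U) (Y(U) = 1/(U - 5/4) = 1/(-5/4 + U))
o(4, K(1))*(-82 + Y(-6)) = (-2 + 8*1)*(-82 + 4/(-5 + 4*(-6))) = (-2 + 8)*(-82 + 4/(-5 - 24)) = 6*(-82 + 4/(-29)) = 6*(-82 + 4*(-1/29)) = 6*(-82 - 4/29) = 6*(-2382/29) = -14292/29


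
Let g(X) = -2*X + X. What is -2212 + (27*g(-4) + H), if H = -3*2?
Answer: -2110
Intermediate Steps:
g(X) = -X
H = -6
-2212 + (27*g(-4) + H) = -2212 + (27*(-1*(-4)) - 6) = -2212 + (27*4 - 6) = -2212 + (108 - 6) = -2212 + 102 = -2110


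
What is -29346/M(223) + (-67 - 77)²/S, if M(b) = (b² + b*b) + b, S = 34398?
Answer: 6528034/21165599 ≈ 0.30843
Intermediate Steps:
M(b) = b + 2*b² (M(b) = (b² + b²) + b = 2*b² + b = b + 2*b²)
-29346/M(223) + (-67 - 77)²/S = -29346*1/(223*(1 + 2*223)) + (-67 - 77)²/34398 = -29346*1/(223*(1 + 446)) + (-144)²*(1/34398) = -29346/(223*447) + 20736*(1/34398) = -29346/99681 + 384/637 = -29346*1/99681 + 384/637 = -9782/33227 + 384/637 = 6528034/21165599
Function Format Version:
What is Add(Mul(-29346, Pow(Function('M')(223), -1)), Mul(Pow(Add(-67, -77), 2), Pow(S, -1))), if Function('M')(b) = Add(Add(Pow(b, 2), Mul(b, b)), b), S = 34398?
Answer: Rational(6528034, 21165599) ≈ 0.30843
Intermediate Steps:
Function('M')(b) = Add(b, Mul(2, Pow(b, 2))) (Function('M')(b) = Add(Add(Pow(b, 2), Pow(b, 2)), b) = Add(Mul(2, Pow(b, 2)), b) = Add(b, Mul(2, Pow(b, 2))))
Add(Mul(-29346, Pow(Function('M')(223), -1)), Mul(Pow(Add(-67, -77), 2), Pow(S, -1))) = Add(Mul(-29346, Pow(Mul(223, Add(1, Mul(2, 223))), -1)), Mul(Pow(Add(-67, -77), 2), Pow(34398, -1))) = Add(Mul(-29346, Pow(Mul(223, Add(1, 446)), -1)), Mul(Pow(-144, 2), Rational(1, 34398))) = Add(Mul(-29346, Pow(Mul(223, 447), -1)), Mul(20736, Rational(1, 34398))) = Add(Mul(-29346, Pow(99681, -1)), Rational(384, 637)) = Add(Mul(-29346, Rational(1, 99681)), Rational(384, 637)) = Add(Rational(-9782, 33227), Rational(384, 637)) = Rational(6528034, 21165599)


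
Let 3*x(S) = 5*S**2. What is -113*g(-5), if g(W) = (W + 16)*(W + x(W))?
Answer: -136730/3 ≈ -45577.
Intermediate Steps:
x(S) = 5*S**2/3 (x(S) = (5*S**2)/3 = 5*S**2/3)
g(W) = (16 + W)*(W + 5*W**2/3) (g(W) = (W + 16)*(W + 5*W**2/3) = (16 + W)*(W + 5*W**2/3))
-113*g(-5) = -113*(-5)*(48 + 5*(-5)**2 + 83*(-5))/3 = -113*(-5)*(48 + 5*25 - 415)/3 = -113*(-5)*(48 + 125 - 415)/3 = -113*(-5)*(-242)/3 = -113*1210/3 = -136730/3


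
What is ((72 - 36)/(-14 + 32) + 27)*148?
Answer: 4292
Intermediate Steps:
((72 - 36)/(-14 + 32) + 27)*148 = (36/18 + 27)*148 = (36*(1/18) + 27)*148 = (2 + 27)*148 = 29*148 = 4292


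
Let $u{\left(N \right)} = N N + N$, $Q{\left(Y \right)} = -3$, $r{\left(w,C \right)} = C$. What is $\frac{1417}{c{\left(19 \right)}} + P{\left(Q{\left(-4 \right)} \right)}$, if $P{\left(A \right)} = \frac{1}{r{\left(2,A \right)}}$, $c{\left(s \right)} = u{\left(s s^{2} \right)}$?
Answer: $- \frac{47048489}{141158220} \approx -0.3333$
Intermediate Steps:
$u{\left(N \right)} = N + N^{2}$ ($u{\left(N \right)} = N^{2} + N = N + N^{2}$)
$c{\left(s \right)} = s^{3} \left(1 + s^{3}\right)$ ($c{\left(s \right)} = s s^{2} \left(1 + s s^{2}\right) = s^{3} \left(1 + s^{3}\right)$)
$P{\left(A \right)} = \frac{1}{A}$
$\frac{1417}{c{\left(19 \right)}} + P{\left(Q{\left(-4 \right)} \right)} = \frac{1417}{19^{3} + 19^{6}} + \frac{1}{-3} = \frac{1417}{6859 + 47045881} - \frac{1}{3} = \frac{1417}{47052740} - \frac{1}{3} = - \frac{47048489}{141158220}$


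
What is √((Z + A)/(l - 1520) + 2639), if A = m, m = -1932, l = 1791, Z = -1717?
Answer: 4*√12051370/271 ≈ 51.240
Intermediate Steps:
A = -1932
√((Z + A)/(l - 1520) + 2639) = √((-1717 - 1932)/(1791 - 1520) + 2639) = √(-3649/271 + 2639) = √(711520/271) = 4*√12051370/271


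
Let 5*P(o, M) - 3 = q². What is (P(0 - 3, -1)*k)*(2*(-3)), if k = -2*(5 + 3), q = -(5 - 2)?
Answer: 1152/5 ≈ 230.40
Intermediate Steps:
q = -3 (q = -1*3 = -3)
P(o, M) = 12/5 (P(o, M) = ⅗ + (⅕)*(-3)² = ⅗ + (⅕)*9 = ⅗ + 9/5 = 12/5)
k = -16 (k = -2*8 = -16)
(P(0 - 3, -1)*k)*(2*(-3)) = ((12/5)*(-16))*(2*(-3)) = -192/5*(-6) = 1152/5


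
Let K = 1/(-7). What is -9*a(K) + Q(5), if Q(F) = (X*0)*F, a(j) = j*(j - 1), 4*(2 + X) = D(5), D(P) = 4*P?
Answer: -72/49 ≈ -1.4694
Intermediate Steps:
K = -⅐ ≈ -0.14286
X = 3 (X = -2 + (4*5)/4 = -2 + (¼)*20 = -2 + 5 = 3)
a(j) = j*(-1 + j)
Q(F) = 0 (Q(F) = (3*0)*F = 0*F = 0)
-9*a(K) + Q(5) = -(-9)*(-1 - ⅐)/7 + 0 = -(-9)*(-8)/(7*7) + 0 = -9*8/49 + 0 = -72/49 + 0 = -72/49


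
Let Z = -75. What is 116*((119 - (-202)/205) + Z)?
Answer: 1069752/205 ≈ 5218.3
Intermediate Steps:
116*((119 - (-202)/205) + Z) = 116*((119 - (-202)/205) - 75) = 116*((119 - 1*(-202/205)) - 75) = 116*((119 + 202/205) - 75) = 116*(24597/205 - 75) = 116*(9222/205) = 1069752/205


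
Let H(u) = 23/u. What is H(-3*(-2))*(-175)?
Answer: -4025/6 ≈ -670.83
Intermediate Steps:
H(-3*(-2))*(-175) = (23/((-3*(-2))))*(-175) = (23/6)*(-175) = -4025/6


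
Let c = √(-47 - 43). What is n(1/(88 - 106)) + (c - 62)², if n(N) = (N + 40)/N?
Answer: 3035 - 372*I*√10 ≈ 3035.0 - 1176.4*I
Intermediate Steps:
c = 3*I*√10 (c = √(-90) = 3*I*√10 ≈ 9.4868*I)
n(N) = (40 + N)/N
n(1/(88 - 106)) + (c - 62)² = (40 + 1/(88 - 106))/(1/(88 - 106)) + (3*I*√10 - 62)² = (40 + 1/(-18))/(1/(-18)) + (-62 + 3*I*√10)² = (40 - 1/18)/(-1/18) + (-62 + 3*I*√10)² = -18*719/18 + (-62 + 3*I*√10)² = -719 + (-62 + 3*I*√10)²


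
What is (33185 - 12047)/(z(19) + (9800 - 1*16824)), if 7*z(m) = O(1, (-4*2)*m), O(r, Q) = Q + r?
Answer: -147966/49319 ≈ -3.0002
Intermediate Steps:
z(m) = 1/7 - 8*m/7 (z(m) = ((-4*2)*m + 1)/7 = (-8*m + 1)/7 = (1 - 8*m)/7 = 1/7 - 8*m/7)
(33185 - 12047)/(z(19) + (9800 - 1*16824)) = (33185 - 12047)/((1/7 - 8/7*19) + (9800 - 1*16824)) = 21138/((1/7 - 152/7) + (9800 - 16824)) = 21138/(-151/7 - 7024) = 21138/(-49319/7) = 21138*(-7/49319) = -147966/49319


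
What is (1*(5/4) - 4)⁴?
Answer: 14641/256 ≈ 57.191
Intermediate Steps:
(1*(5/4) - 4)⁴ = (5/4 - 4)⁴ = (-11/4)⁴ = 14641/256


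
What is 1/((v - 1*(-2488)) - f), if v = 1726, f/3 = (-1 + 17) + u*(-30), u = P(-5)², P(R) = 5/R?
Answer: 1/4256 ≈ 0.00023496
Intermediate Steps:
u = 1 (u = (5/(-5))² = (5*(-⅕))² = (-1)² = 1)
f = -42 (f = 3*((-1 + 17) + 1*(-30)) = 3*(16 - 30) = 3*(-14) = -42)
1/((v - 1*(-2488)) - f) = 1/((1726 - 1*(-2488)) - 1*(-42)) = 1/((1726 + 2488) + 42) = 1/(4214 + 42) = 1/4256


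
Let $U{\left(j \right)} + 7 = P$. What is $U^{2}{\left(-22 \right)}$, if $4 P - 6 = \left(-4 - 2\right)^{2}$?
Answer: $\frac{49}{4} \approx 12.25$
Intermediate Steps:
$P = \frac{21}{2}$ ($P = \frac{3}{2} + \frac{\left(-4 - 2\right)^{2}}{4} = \frac{3}{2} + \frac{\left(-6\right)^{2}}{4} = \frac{3}{2} + \frac{1}{4} \cdot 36 = \frac{3}{2} + 9 = \frac{21}{2} \approx 10.5$)
$U{\left(j \right)} = \frac{7}{2}$ ($U{\left(j \right)} = -7 + \frac{21}{2} = \frac{7}{2}$)
$U^{2}{\left(-22 \right)} = \left(\frac{7}{2}\right)^{2} = \frac{49}{4}$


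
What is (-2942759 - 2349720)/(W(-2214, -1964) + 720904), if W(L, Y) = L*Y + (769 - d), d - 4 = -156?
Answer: -5292479/5070121 ≈ -1.0439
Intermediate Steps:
d = -152 (d = 4 - 156 = -152)
W(L, Y) = 921 + L*Y (W(L, Y) = L*Y + (769 - 1*(-152)) = L*Y + (769 + 152) = L*Y + 921 = 921 + L*Y)
(-2942759 - 2349720)/(W(-2214, -1964) + 720904) = (-2942759 - 2349720)/((921 - 2214*(-1964)) + 720904) = -5292479/((921 + 4348296) + 720904) = -5292479/(4349217 + 720904) = -5292479/5070121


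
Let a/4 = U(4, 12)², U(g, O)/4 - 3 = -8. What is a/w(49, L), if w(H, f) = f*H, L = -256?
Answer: -25/196 ≈ -0.12755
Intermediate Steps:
U(g, O) = -20 (U(g, O) = 12 + 4*(-8) = 12 - 32 = -20)
w(H, f) = H*f
a = 1600 (a = 4*(-20)² = 4*400 = 1600)
a/w(49, L) = 1600/((49*(-256))) = 1600/(-12544) = 1600*(-1/12544) = -25/196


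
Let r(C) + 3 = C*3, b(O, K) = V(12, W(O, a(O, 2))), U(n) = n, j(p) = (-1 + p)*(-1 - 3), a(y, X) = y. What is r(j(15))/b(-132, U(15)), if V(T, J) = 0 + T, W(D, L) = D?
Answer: -57/4 ≈ -14.250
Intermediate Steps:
j(p) = 4 - 4*p (j(p) = (-1 + p)*(-4) = 4 - 4*p)
V(T, J) = T
b(O, K) = 12
r(C) = -3 + 3*C (r(C) = -3 + C*3 = -3 + 3*C)
r(j(15))/b(-132, U(15)) = (-3 + 3*(4 - 4*15))/12 = (-3 + 3*(4 - 60))*(1/12) = (-3 + 3*(-56))*(1/12) = (-3 - 168)*(1/12) = -171*1/12 = -57/4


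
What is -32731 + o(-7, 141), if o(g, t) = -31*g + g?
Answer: -32521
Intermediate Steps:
o(g, t) = -30*g
-32731 + o(-7, 141) = -32731 - 30*(-7) = -32731 + 210 = -32521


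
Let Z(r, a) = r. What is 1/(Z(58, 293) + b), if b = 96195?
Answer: 1/96253 ≈ 1.0389e-5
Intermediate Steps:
1/(Z(58, 293) + b) = 1/(58 + 96195) = 1/96253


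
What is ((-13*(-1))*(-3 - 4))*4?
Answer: -364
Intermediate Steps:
((-13*(-1))*(-3 - 4))*4 = (13*(-7))*4 = -91*4 = -364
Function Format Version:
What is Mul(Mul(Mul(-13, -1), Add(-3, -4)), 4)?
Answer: -364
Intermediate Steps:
Mul(Mul(Mul(-13, -1), Add(-3, -4)), 4) = Mul(Mul(13, -7), 4) = Mul(-91, 4) = -364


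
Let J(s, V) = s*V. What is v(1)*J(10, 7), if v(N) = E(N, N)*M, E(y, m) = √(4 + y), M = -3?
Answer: -210*√5 ≈ -469.57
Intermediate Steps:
v(N) = -3*√(4 + N) (v(N) = √(4 + N)*(-3) = -3*√(4 + N))
J(s, V) = V*s
v(1)*J(10, 7) = (-3*√(4 + 1))*(7*10) = -3*√5*70 = -210*√5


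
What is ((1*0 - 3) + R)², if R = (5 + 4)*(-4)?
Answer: 1521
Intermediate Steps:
R = -36 (R = 9*(-4) = -36)
((1*0 - 3) + R)² = ((1*0 - 3) - 36)² = ((0 - 3) - 36)² = (-3 - 36)² = (-39)² = 1521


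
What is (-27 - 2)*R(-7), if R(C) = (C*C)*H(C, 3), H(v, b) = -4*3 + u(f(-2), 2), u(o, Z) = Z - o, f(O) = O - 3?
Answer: 7105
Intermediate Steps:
f(O) = -3 + O
H(v, b) = -5 (H(v, b) = -4*3 + (2 - (-3 - 2)) = -12 + (2 - 1*(-5)) = -12 + (2 + 5) = -12 + 7 = -5)
R(C) = -5*C**2 (R(C) = (C*C)*(-5) = C**2*(-5) = -5*C**2)
(-27 - 2)*R(-7) = (-27 - 2)*(-5*(-7)**2) = -(-145)*49 = -29*(-245) = 7105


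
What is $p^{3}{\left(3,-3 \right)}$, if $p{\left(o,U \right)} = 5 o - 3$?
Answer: $1728$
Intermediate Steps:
$p{\left(o,U \right)} = -3 + 5 o$
$p^{3}{\left(3,-3 \right)} = \left(-3 + 5 \cdot 3\right)^{3} = \left(-3 + 15\right)^{3} = 12^{3} = 1728$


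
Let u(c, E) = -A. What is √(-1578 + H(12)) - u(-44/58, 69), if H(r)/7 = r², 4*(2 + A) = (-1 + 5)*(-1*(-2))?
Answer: I*√570 ≈ 23.875*I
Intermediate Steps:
A = 0 (A = -2 + ((-1 + 5)*(-1*(-2)))/4 = -2 + (4*2)/4 = -2 + (¼)*8 = -2 + 2 = 0)
u(c, E) = 0 (u(c, E) = -1*0 = 0)
H(r) = 7*r²
√(-1578 + H(12)) - u(-44/58, 69) = √(-1578 + 7*12²) - 1*0 = √(-1578 + 7*144) + 0 = √(-1578 + 1008) + 0 = √(-570) + 0 = I*√570 + 0 = I*√570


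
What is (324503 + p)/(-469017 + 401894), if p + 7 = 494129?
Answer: -818625/67123 ≈ -12.196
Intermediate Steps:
p = 494122 (p = -7 + 494129 = 494122)
(324503 + p)/(-469017 + 401894) = (324503 + 494122)/(-469017 + 401894) = 818625/(-67123) = 818625*(-1/67123) = -818625/67123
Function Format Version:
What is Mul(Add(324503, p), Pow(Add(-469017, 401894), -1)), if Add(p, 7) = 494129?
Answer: Rational(-818625, 67123) ≈ -12.196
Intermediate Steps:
p = 494122 (p = Add(-7, 494129) = 494122)
Mul(Add(324503, p), Pow(Add(-469017, 401894), -1)) = Mul(Add(324503, 494122), Pow(Add(-469017, 401894), -1)) = Mul(818625, Pow(-67123, -1)) = Mul(818625, Rational(-1, 67123)) = Rational(-818625, 67123)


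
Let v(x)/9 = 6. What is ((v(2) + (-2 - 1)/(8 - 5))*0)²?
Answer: 0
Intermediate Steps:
v(x) = 54 (v(x) = 9*6 = 54)
((v(2) + (-2 - 1)/(8 - 5))*0)² = ((54 + (-2 - 1)/(8 - 5))*0)² = ((54 - 3/3)*0)² = ((54 - 3*⅓)*0)² = ((54 - 1)*0)² = (53*0)² = 0² = 0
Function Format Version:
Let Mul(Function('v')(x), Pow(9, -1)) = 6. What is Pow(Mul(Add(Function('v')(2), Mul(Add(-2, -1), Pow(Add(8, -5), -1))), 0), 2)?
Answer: 0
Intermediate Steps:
Function('v')(x) = 54 (Function('v')(x) = Mul(9, 6) = 54)
Pow(Mul(Add(Function('v')(2), Mul(Add(-2, -1), Pow(Add(8, -5), -1))), 0), 2) = Pow(Mul(Add(54, Mul(Add(-2, -1), Pow(Add(8, -5), -1))), 0), 2) = Pow(Mul(Add(54, Mul(-3, Pow(3, -1))), 0), 2) = Pow(Mul(Add(54, Mul(-3, Rational(1, 3))), 0), 2) = Pow(Mul(Add(54, -1), 0), 2) = Pow(Mul(53, 0), 2) = Pow(0, 2) = 0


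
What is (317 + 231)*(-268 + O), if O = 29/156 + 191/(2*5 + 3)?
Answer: -5409719/39 ≈ -1.3871e+5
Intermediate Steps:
O = 2321/156 (O = 29*(1/156) + 191/(10 + 3) = 29/156 + 191/13 = 2321/156 ≈ 14.878)
(317 + 231)*(-268 + O) = (317 + 231)*(-268 + 2321/156) = 548*(-39487/156) = -5409719/39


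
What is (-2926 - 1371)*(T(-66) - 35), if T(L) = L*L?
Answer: -18567337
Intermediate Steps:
T(L) = L**2
(-2926 - 1371)*(T(-66) - 35) = (-2926 - 1371)*((-66)**2 - 35) = -4297*(4356 - 35) = -4297*4321 = -18567337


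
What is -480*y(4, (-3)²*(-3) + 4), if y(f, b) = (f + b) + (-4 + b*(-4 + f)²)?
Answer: 11040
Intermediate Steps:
y(f, b) = -4 + b + f + b*(-4 + f)² (y(f, b) = (b + f) + (-4 + b*(-4 + f)²) = -4 + b + f + b*(-4 + f)²)
-480*y(4, (-3)²*(-3) + 4) = -480*(-4 + ((-3)²*(-3) + 4) + 4 + ((-3)²*(-3) + 4)*(-4 + 4)²) = -480*(-4 + (9*(-3) + 4) + 4 + (9*(-3) + 4)*0²) = -480*(-4 + (-27 + 4) + 4 + (-27 + 4)*0) = -480*(-4 - 23 + 4 - 23*0) = -480*(-4 - 23 + 4 + 0) = -480*(-23) = 11040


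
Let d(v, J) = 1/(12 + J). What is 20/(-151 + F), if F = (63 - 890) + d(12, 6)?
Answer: -360/17603 ≈ -0.020451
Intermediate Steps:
F = -14885/18 (F = (63 - 890) + 1/(12 + 6) = -827 + 1/18 = -14885/18 ≈ -826.94)
20/(-151 + F) = 20/(-151 - 14885/18) = 20/(-17603/18) = 20*(-18/17603) = -360/17603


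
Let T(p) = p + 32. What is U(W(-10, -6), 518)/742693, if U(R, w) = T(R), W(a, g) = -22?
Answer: 10/742693 ≈ 1.3465e-5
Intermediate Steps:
T(p) = 32 + p
U(R, w) = 32 + R
U(W(-10, -6), 518)/742693 = (32 - 22)/742693 = 10*(1/742693) = 10/742693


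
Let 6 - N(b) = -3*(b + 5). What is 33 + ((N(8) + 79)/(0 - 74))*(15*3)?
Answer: -1569/37 ≈ -42.405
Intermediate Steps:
N(b) = 21 + 3*b (N(b) = 6 - (-3)*(b + 5) = 6 - (-3)*(5 + b) = 6 - (-15 - 3*b) = 6 + (15 + 3*b) = 21 + 3*b)
33 + ((N(8) + 79)/(0 - 74))*(15*3) = 33 + (((21 + 3*8) + 79)/(0 - 74))*(15*3) = 33 + (((21 + 24) + 79)/(-74))*45 = 33 + ((45 + 79)*(-1/74))*45 = 33 + (124*(-1/74))*45 = 33 - 62/37*45 = 33 - 2790/37 = -1569/37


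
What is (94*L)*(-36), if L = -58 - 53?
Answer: 375624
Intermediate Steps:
L = -111
(94*L)*(-36) = (94*(-111))*(-36) = -10434*(-36) = 375624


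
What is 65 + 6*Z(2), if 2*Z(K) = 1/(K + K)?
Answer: 263/4 ≈ 65.750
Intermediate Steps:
Z(K) = 1/(4*K) (Z(K) = 1/(2*(K + K)) = 1/(2*((2*K))) = (1/(2*K))/2 = 1/(4*K))
65 + 6*Z(2) = 65 + 6*((1/4)/2) = 65 + 6*((1/4)*(1/2)) = 65 + 6*(1/8) = 65 + 3/4 = 263/4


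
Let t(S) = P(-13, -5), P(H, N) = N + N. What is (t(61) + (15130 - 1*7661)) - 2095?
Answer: 5364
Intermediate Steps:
P(H, N) = 2*N
t(S) = -10 (t(S) = 2*(-5) = -10)
(t(61) + (15130 - 1*7661)) - 2095 = (-10 + (15130 - 1*7661)) - 2095 = (-10 + (15130 - 7661)) - 2095 = (-10 + 7469) - 2095 = 7459 - 2095 = 5364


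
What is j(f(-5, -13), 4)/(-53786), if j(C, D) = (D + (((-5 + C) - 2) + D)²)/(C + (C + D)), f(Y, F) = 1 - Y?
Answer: -13/860576 ≈ -1.5106e-5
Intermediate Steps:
j(C, D) = (D + (-7 + C + D)²)/(D + 2*C) (j(C, D) = (D + ((-7 + C) + D)²)/(D + 2*C) = (D + (-7 + C + D)²)/(D + 2*C))
j(f(-5, -13), 4)/(-53786) = ((4 + (-7 + (1 - 1*(-5)) + 4)²)/(4 + 2*(1 - 1*(-5))))/(-53786) = ((4 + (-7 + (1 + 5) + 4)²)/(4 + 2*(1 + 5)))*(-1/53786) = ((4 + (-7 + 6 + 4)²)/(4 + 2*6))*(-1/53786) = ((4 + 3²)/(4 + 12))*(-1/53786) = ((4 + 9)/16)*(-1/53786) = ((1/16)*13)*(-1/53786) = (13/16)*(-1/53786) = -13/860576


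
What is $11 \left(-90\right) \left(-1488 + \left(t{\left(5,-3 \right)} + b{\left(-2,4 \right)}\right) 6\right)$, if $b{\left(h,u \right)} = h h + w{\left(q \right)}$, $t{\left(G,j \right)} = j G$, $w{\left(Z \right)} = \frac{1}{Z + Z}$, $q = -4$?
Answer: $\frac{3078405}{2} \approx 1.5392 \cdot 10^{6}$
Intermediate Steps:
$w{\left(Z \right)} = \frac{1}{2 Z}$
$t{\left(G,j \right)} = G j$
$b{\left(h,u \right)} = - \frac{1}{8} + h^{2}$ ($b{\left(h,u \right)} = h h + \frac{1}{2 \left(-4\right)} = h^{2} + \frac{1}{2} \left(- \frac{1}{4}\right) = h^{2} - \frac{1}{8} = - \frac{1}{8} + h^{2}$)
$11 \left(-90\right) \left(-1488 + \left(t{\left(5,-3 \right)} + b{\left(-2,4 \right)}\right) 6\right) = 11 \left(-90\right) \left(-1488 + \left(5 \left(-3\right) - \left(\frac{1}{8} - \left(-2\right)^{2}\right)\right) 6\right) = - 990 \left(-1488 + \left(-15 + \left(- \frac{1}{8} + 4\right)\right) 6\right) = - 990 \left(-1488 + \left(-15 + \frac{31}{8}\right) 6\right) = - 990 \left(-1488 - \frac{267}{4}\right) = \left(-990\right) \left(- \frac{6219}{4}\right) = \frac{3078405}{2}$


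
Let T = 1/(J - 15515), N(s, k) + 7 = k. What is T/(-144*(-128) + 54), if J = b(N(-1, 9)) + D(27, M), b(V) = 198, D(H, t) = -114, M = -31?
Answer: -1/285257466 ≈ -3.5056e-9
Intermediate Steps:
N(s, k) = -7 + k
J = 84 (J = 198 - 114 = 84)
T = -1/15431 (T = 1/(84 - 15515) = 1/(-15431) = -1/15431 ≈ -6.4805e-5)
T/(-144*(-128) + 54) = -1/(15431*(-144*(-128) + 54)) = -1/(15431*(18432 + 54)) = -1/15431/18486 = -1/15431*1/18486 = -1/285257466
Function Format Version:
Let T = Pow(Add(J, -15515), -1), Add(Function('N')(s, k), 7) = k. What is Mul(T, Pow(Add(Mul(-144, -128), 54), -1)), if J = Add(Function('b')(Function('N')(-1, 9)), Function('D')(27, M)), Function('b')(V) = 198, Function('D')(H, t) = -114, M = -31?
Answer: Rational(-1, 285257466) ≈ -3.5056e-9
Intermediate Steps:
Function('N')(s, k) = Add(-7, k)
J = 84 (J = Add(198, -114) = 84)
T = Rational(-1, 15431) (T = Pow(Add(84, -15515), -1) = Pow(-15431, -1) = Rational(-1, 15431) ≈ -6.4805e-5)
Mul(T, Pow(Add(Mul(-144, -128), 54), -1)) = Mul(Rational(-1, 15431), Pow(Add(Mul(-144, -128), 54), -1)) = Mul(Rational(-1, 15431), Pow(Add(18432, 54), -1)) = Mul(Rational(-1, 15431), Pow(18486, -1)) = Mul(Rational(-1, 15431), Rational(1, 18486)) = Rational(-1, 285257466)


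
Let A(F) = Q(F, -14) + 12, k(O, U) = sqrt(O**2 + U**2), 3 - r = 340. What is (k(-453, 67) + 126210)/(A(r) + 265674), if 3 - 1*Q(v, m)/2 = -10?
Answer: 63105/132856 + sqrt(209698)/265712 ≈ 0.47671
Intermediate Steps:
r = -337 (r = 3 - 1*340 = 3 - 340 = -337)
Q(v, m) = 26 (Q(v, m) = 6 - 2*(-10) = 6 + 20 = 26)
A(F) = 38 (A(F) = 26 + 12 = 38)
(k(-453, 67) + 126210)/(A(r) + 265674) = (sqrt((-453)**2 + 67**2) + 126210)/(38 + 265674) = (sqrt(205209 + 4489) + 126210)/265712 = (sqrt(209698) + 126210)*(1/265712) = (126210 + sqrt(209698))*(1/265712) = 63105/132856 + sqrt(209698)/265712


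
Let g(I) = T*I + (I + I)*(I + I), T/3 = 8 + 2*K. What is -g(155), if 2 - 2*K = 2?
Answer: -99820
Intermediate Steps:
K = 0 (K = 1 - ½*2 = 1 - 1 = 0)
T = 24 (T = 3*(8 + 2*0) = 3*(8 + 0) = 3*8 = 24)
g(I) = 4*I² + 24*I (g(I) = 24*I + (I + I)*(I + I) = 24*I + (2*I)*(2*I) = 24*I + 4*I² = 4*I² + 24*I)
-g(155) = -4*155*(6 + 155) = -4*155*161 = -1*99820 = -99820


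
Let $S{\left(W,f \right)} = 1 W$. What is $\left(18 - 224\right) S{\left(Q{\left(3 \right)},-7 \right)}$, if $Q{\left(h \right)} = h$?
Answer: $-618$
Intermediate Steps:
$S{\left(W,f \right)} = W$
$\left(18 - 224\right) S{\left(Q{\left(3 \right)},-7 \right)} = \left(18 - 224\right) 3 = \left(-206\right) 3 = -618$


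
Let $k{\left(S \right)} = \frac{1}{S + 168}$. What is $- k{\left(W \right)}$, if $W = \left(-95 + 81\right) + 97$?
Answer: $- \frac{1}{251} \approx -0.0039841$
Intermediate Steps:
$W = 83$ ($W = -14 + 97 = 83$)
$k{\left(S \right)} = \frac{1}{168 + S}$
$- k{\left(W \right)} = - \frac{1}{168 + 83} = - \frac{1}{251}$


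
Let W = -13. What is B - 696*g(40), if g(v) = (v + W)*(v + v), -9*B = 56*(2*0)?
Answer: -1503360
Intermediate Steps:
B = 0 (B = -56*2*0/9 = -56*0/9 = -⅑*0 = 0)
g(v) = 2*v*(-13 + v) (g(v) = (v - 13)*(v + v) = (-13 + v)*(2*v) = 2*v*(-13 + v))
B - 696*g(40) = 0 - 1392*40*(-13 + 40) = 0 - 1392*40*27 = 0 - 696*2160 = 0 - 1503360 = -1503360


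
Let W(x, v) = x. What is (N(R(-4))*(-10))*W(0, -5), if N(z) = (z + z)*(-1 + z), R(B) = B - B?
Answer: 0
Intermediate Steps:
R(B) = 0
N(z) = 2*z*(-1 + z) (N(z) = (2*z)*(-1 + z) = 2*z*(-1 + z))
(N(R(-4))*(-10))*W(0, -5) = ((2*0*(-1 + 0))*(-10))*0 = ((2*0*(-1))*(-10))*0 = (0*(-10))*0 = 0*0 = 0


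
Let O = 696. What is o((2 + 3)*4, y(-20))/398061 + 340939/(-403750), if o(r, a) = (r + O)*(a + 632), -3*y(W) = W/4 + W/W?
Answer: 142117942163/482151386250 ≈ 0.29476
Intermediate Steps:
y(W) = -⅓ - W/12 (y(W) = -(W/4 + W/W)/3 = -(W*(¼) + 1)/3 = -(W/4 + 1)/3 = -(1 + W/4)/3 = -⅓ - W/12)
o(r, a) = (632 + a)*(696 + r) (o(r, a) = (r + 696)*(a + 632) = (696 + r)*(632 + a) = (632 + a)*(696 + r))
o((2 + 3)*4, y(-20))/398061 + 340939/(-403750) = (439872 + 632*((2 + 3)*4) + 696*(-⅓ - 1/12*(-20)) + (-⅓ - 1/12*(-20))*((2 + 3)*4))/398061 + 340939/(-403750) = (439872 + 632*(5*4) + 696*(-⅓ + 5/3) + (-⅓ + 5/3)*(5*4))*(1/398061) + 340939*(-1/403750) = (439872 + 632*20 + 696*(4/3) + (4/3)*20)*(1/398061) - 340939/403750 = (439872 + 12640 + 928 + 80/3)*(1/398061) - 340939/403750 = (1360400/3)*(1/398061) - 340939/403750 = 1360400/1194183 - 340939/403750 = 142117942163/482151386250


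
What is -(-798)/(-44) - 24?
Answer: -927/22 ≈ -42.136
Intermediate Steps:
-(-798)/(-44) - 24 = -(-798)*(-1)/44 - 24 = -19*21/22 - 24 = -399/22 - 24 = -927/22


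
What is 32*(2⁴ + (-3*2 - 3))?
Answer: 224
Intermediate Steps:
32*(2⁴ + (-3*2 - 3)) = 32*(16 + (-6 - 3)) = 32*(16 - 9) = 32*7 = 224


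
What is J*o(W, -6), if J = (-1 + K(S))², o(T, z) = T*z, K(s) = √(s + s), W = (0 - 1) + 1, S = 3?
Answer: 0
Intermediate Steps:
W = 0 (W = -1 + 1 = 0)
K(s) = √2*√s (K(s) = √(2*s) = √2*√s)
J = (-1 + √6)² (J = (-1 + √2*√3)² = (-1 + √6)² ≈ 2.1010)
J*o(W, -6) = (1 - √6)²*(0*(-6)) = (1 - √6)²*0 = 0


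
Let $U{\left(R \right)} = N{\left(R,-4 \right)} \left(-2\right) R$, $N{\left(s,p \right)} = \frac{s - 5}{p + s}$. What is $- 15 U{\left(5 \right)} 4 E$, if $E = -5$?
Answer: $0$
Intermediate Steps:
$N{\left(s,p \right)} = \frac{-5 + s}{p + s}$
$U{\left(R \right)} = - \frac{2 R \left(-5 + R\right)}{-4 + R}$ ($U{\left(R \right)} = \frac{-5 + R}{-4 + R} \left(-2\right) R = - \frac{2 \left(-5 + R\right)}{-4 + R} R = - \frac{2 R \left(-5 + R\right)}{-4 + R}$)
$- 15 U{\left(5 \right)} 4 E = - 15 \cdot 2 \cdot 5 \frac{1}{-4 + 5} \left(5 - 5\right) 4 \left(-5\right) = - 15 \cdot 2 \cdot 5 \cdot 1^{-1} \left(5 - 5\right) 4 \left(-5\right) = - 15 \cdot 2 \cdot 5 \cdot 1 \cdot 0 \cdot 4 \left(-5\right) = - 15 \cdot 0 \cdot 4 \left(-5\right) = - 15 \cdot 0 \left(-5\right) = \left(-15\right) 0 = 0$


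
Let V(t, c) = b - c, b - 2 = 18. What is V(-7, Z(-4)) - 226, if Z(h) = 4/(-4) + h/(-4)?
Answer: -206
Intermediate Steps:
b = 20 (b = 2 + 18 = 20)
Z(h) = -1 - h/4 (Z(h) = 4*(-1/4) + h*(-1/4) = -1 - h/4)
V(t, c) = 20 - c
V(-7, Z(-4)) - 226 = (20 - (-1 - 1/4*(-4))) - 226 = (20 - (-1 + 1)) - 226 = (20 - 1*0) - 226 = (20 + 0) - 226 = 20 - 226 = -206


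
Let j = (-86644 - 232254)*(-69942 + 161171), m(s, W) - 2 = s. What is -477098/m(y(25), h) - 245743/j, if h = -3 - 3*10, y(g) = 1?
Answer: -13880090759569687/87278236926 ≈ -1.5903e+5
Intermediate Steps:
h = -33 (h = -3 - 30 = -33)
m(s, W) = 2 + s
j = -29092745642 (j = -318898*91229 = -29092745642)
-477098/m(y(25), h) - 245743/j = -477098/(2 + 1) - 245743/(-29092745642) = -477098/3 - 245743*(-1/29092745642) = -477098*⅓ + 245743/29092745642 = -477098/3 + 245743/29092745642 = -13880090759569687/87278236926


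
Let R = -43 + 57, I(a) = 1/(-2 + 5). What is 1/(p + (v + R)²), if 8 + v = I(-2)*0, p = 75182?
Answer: 1/75218 ≈ 1.3295e-5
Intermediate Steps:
I(a) = ⅓ (I(a) = 1/3 = ⅓)
R = 14
v = -8 (v = -8 + (⅓)*0 = -8 + 0 = -8)
1/(p + (v + R)²) = 1/(75182 + (-8 + 14)²) = 1/(75182 + 6²) = 1/(75182 + 36) = 1/75218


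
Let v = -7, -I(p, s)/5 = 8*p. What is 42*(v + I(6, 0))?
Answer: -10374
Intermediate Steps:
I(p, s) = -40*p
42*(v + I(6, 0)) = 42*(-7 - 40*6) = 42*(-7 - 240) = 42*(-247) = -10374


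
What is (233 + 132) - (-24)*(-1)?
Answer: 341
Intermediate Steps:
(233 + 132) - (-24)*(-1) = 365 - 1*24 = 365 - 24 = 341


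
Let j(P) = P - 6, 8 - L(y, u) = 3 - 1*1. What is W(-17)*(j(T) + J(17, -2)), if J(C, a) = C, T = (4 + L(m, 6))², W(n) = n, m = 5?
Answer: -1887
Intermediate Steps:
L(y, u) = 6 (L(y, u) = 8 - (3 - 1*1) = 8 - (3 - 1) = 8 - 1*2 = 8 - 2 = 6)
T = 100 (T = (4 + 6)² = 10² = 100)
j(P) = -6 + P
W(-17)*(j(T) + J(17, -2)) = -17*((-6 + 100) + 17) = -17*(94 + 17) = -17*111 = -1887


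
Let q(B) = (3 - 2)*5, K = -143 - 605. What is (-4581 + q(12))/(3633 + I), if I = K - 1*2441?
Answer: -1144/111 ≈ -10.306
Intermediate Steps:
K = -748
I = -3189 (I = -748 - 1*2441 = -748 - 2441 = -3189)
q(B) = 5 (q(B) = 1*5 = 5)
(-4581 + q(12))/(3633 + I) = (-4581 + 5)/(3633 - 3189) = -4576/444 = -4576*1/444 = -1144/111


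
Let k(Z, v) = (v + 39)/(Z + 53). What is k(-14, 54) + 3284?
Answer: 42723/13 ≈ 3286.4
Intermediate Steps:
k(Z, v) = (39 + v)/(53 + Z)
k(-14, 54) + 3284 = (39 + 54)/(53 - 14) + 3284 = 93/39 + 3284 = (1/39)*93 + 3284 = 31/13 + 3284 = 42723/13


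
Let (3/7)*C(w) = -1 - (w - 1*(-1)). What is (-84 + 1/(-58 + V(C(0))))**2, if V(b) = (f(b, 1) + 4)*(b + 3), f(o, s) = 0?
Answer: 265657401/37636 ≈ 7058.6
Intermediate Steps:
C(w) = -14/3 - 7*w/3 (C(w) = 7*(-1 - (w - 1*(-1)))/3 = 7*(-1 - (w + 1))/3 = 7*(-1 - (1 + w))/3 = 7*(-1 + (-1 - w))/3 = 7*(-2 - w)/3 = -14/3 - 7*w/3)
V(b) = 12 + 4*b (V(b) = (0 + 4)*(b + 3) = 4*(3 + b) = 12 + 4*b)
(-84 + 1/(-58 + V(C(0))))**2 = (-84 + 1/(-58 + (12 + 4*(-14/3 - 7/3*0))))**2 = (-84 + 1/(-58 + (12 + 4*(-14/3 + 0))))**2 = (-84 + 1/(-58 + (12 + 4*(-14/3))))**2 = (-84 + 1/(-58 + (12 - 56/3)))**2 = (-84 + 1/(-58 - 20/3))**2 = (-84 + 1/(-194/3))**2 = (-84 - 3/194)**2 = (-16299/194)**2 = 265657401/37636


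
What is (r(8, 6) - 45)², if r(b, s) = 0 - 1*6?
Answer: 2601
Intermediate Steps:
r(b, s) = -6 (r(b, s) = 0 - 6 = -6)
(r(8, 6) - 45)² = (-6 - 45)² = (-51)² = 2601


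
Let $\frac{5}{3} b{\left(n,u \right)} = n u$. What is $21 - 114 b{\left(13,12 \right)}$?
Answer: $- \frac{53247}{5} \approx -10649.0$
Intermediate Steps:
$b{\left(n,u \right)} = \frac{3 n u}{5}$
$21 - 114 b{\left(13,12 \right)} = 21 - 114 \cdot \frac{3}{5} \cdot 13 \cdot 12 = 21 - \frac{53352}{5} = - \frac{53247}{5}$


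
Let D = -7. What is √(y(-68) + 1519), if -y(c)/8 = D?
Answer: 15*√7 ≈ 39.686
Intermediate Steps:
y(c) = 56 (y(c) = -8*(-7) = 56)
√(y(-68) + 1519) = √(56 + 1519) = √1575 = 15*√7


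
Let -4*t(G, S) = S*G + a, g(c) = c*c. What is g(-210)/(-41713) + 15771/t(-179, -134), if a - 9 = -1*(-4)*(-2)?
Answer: -527035656/142938533 ≈ -3.6871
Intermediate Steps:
g(c) = c²
a = 1 (a = 9 - 1*(-4)*(-2) = 9 + 4*(-2) = 9 - 8 = 1)
t(G, S) = -¼ - G*S/4 (t(G, S) = -(S*G + 1)/4 = -(G*S + 1)/4 = -(1 + G*S)/4 = -¼ - G*S/4)
g(-210)/(-41713) + 15771/t(-179, -134) = (-210)²/(-41713) + 15771/(-¼ - ¼*(-179)*(-134)) = 44100*(-1/41713) + 15771/(-¼ - 11993/2) = -6300/5959 + 15771/(-23987/4) = -6300/5959 + 15771*(-4/23987) = -6300/5959 - 63084/23987 = -527035656/142938533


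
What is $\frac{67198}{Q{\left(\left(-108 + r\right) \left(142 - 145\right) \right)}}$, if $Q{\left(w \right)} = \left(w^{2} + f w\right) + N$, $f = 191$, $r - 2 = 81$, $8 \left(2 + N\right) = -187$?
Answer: $\frac{537584}{159397} \approx 3.3726$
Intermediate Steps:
$N = - \frac{203}{8}$ ($N = -2 + \frac{1}{8} \left(-187\right) = -2 - \frac{187}{8} = - \frac{203}{8} \approx -25.375$)
$r = 83$ ($r = 2 + 81 = 83$)
$Q{\left(w \right)} = - \frac{203}{8} + w^{2} + 191 w$ ($Q{\left(w \right)} = \left(w^{2} + 191 w\right) - \frac{203}{8} = - \frac{203}{8} + w^{2} + 191 w$)
$\frac{67198}{Q{\left(\left(-108 + r\right) \left(142 - 145\right) \right)}} = \frac{67198}{- \frac{203}{8} + \left(\left(-108 + 83\right) \left(142 - 145\right)\right)^{2} + 191 \left(-108 + 83\right) \left(142 - 145\right)} = \frac{67198}{- \frac{203}{8} + \left(\left(-25\right) \left(-3\right)\right)^{2} + 191 \left(\left(-25\right) \left(-3\right)\right)} = \frac{67198}{- \frac{203}{8} + 75^{2} + 191 \cdot 75} = \frac{67198}{- \frac{203}{8} + 5625 + 14325} = \frac{67198}{\frac{159397}{8}} = 67198 \cdot \frac{8}{159397} = \frac{537584}{159397}$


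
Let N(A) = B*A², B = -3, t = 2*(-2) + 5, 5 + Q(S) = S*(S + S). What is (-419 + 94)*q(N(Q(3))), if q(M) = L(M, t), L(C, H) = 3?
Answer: -975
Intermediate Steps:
Q(S) = -5 + 2*S² (Q(S) = -5 + S*(S + S) = -5 + S*(2*S) = -5 + 2*S²)
t = 1 (t = -4 + 5 = 1)
N(A) = -3*A²
q(M) = 3
(-419 + 94)*q(N(Q(3))) = (-419 + 94)*3 = -325*3 = -975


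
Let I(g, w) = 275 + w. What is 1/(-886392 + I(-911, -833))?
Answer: -1/886950 ≈ -1.1275e-6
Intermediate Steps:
1/(-886392 + I(-911, -833)) = 1/(-886392 + (275 - 833)) = 1/(-886392 - 558) = 1/(-886950) = -1/886950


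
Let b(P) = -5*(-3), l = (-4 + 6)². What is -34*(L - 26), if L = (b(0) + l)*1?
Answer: 238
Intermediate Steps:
l = 4 (l = 2² = 4)
b(P) = 15
L = 19 (L = (15 + 4)*1 = 19*1 = 19)
-34*(L - 26) = -34*(19 - 26) = -34*(-7) = 238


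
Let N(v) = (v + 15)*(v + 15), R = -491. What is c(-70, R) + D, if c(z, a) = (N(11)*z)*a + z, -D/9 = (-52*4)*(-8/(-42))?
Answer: 162640846/7 ≈ 2.3234e+7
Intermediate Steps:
N(v) = (15 + v)² (N(v) = (15 + v)*(15 + v) = (15 + v)²)
D = 2496/7 (D = -9*(-52*4)*(-8/(-42)) = -(-1872)*(-8*(-1/42)) = -(-1872)*4/21 = -9*(-832/21) = 2496/7 ≈ 356.57)
c(z, a) = z + 676*a*z (c(z, a) = ((15 + 11)²*z)*a + z = (26²*z)*a + z = (676*z)*a + z = 676*a*z + z = z + 676*a*z)
c(-70, R) + D = -70*(1 + 676*(-491)) + 2496/7 = -70*(1 - 331916) + 2496/7 = -70*(-331915) + 2496/7 = 23234050 + 2496/7 = 162640846/7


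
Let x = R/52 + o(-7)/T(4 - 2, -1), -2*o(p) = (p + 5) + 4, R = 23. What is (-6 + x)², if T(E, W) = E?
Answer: 99225/2704 ≈ 36.696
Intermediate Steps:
o(p) = -9/2 - p/2 (o(p) = -((p + 5) + 4)/2 = -((5 + p) + 4)/2 = -(9 + p)/2 = -9/2 - p/2)
x = -3/52 (x = 23/52 + (-9/2 - ½*(-7))/(4 - 2) = 23*(1/52) + (-9/2 + 7/2)/2 = 23/52 - 1*½ = 23/52 - ½ = -3/52 ≈ -0.057692)
(-6 + x)² = (-6 - 3/52)² = (-315/52)² = 99225/2704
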